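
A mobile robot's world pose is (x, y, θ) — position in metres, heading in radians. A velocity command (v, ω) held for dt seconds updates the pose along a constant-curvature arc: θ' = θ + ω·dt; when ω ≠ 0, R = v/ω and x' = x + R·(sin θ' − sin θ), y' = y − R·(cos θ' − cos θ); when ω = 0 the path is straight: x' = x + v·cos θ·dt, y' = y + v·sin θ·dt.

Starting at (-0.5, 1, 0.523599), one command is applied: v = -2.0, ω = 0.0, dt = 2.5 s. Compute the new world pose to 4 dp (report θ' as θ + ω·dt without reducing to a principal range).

(-4.8301, -1.5000, 0.5236)

θ' = 0.5236 + 0.0·2.5 = 0.5236
ω = 0 → straight: x' = -0.5 + -2.0·cos(0.5236)·2.5 = -4.8301
y' = 1 + -2.0·sin(0.5236)·2.5 = -1.5000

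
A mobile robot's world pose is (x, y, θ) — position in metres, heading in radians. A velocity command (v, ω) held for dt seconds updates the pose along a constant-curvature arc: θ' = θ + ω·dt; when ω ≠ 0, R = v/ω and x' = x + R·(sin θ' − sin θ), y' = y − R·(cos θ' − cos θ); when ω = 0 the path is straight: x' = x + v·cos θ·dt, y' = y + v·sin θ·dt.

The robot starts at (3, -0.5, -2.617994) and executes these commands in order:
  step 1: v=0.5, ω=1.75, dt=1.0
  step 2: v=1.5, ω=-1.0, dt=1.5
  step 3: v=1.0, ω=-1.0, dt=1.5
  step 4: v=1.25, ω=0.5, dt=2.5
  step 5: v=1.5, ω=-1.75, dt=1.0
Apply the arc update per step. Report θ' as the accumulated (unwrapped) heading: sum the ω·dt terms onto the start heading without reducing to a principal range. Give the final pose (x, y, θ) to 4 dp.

(-2.6804, -2.2579, -4.3680)

step 1: θ'=-0.8680 (R=0.2857) → pose (2.9248, -0.9321, -0.8680)
step 2: θ'=-2.3680 (R=-1.5000) → pose (2.8284, -2.9747, -2.3680)
step 3: θ'=-3.8680 (R=-1.0000) → pose (1.4655, -3.0069, -3.8680)
step 4: θ'=-2.6180 (R=2.5000) → pose (-1.4450, -2.7108, -2.6180)
step 5: θ'=-4.3680 (R=-0.8571) → pose (-2.6804, -2.2579, -4.3680)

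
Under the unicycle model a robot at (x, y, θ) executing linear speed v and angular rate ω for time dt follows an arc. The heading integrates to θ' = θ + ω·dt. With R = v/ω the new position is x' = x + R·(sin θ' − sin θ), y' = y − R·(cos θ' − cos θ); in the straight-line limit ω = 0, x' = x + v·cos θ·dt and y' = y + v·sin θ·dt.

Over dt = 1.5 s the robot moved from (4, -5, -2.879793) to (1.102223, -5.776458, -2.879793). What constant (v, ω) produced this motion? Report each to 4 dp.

v = 2.0000, ω = 0.0000

Δθ = -2.879793 − -2.879793 = 0.000000
ω = Δθ/dt = 0.000000/1.5 = 0.0000
ω = 0 → v = (Δx·cos θ + Δy·sin θ)/dt = 2.0000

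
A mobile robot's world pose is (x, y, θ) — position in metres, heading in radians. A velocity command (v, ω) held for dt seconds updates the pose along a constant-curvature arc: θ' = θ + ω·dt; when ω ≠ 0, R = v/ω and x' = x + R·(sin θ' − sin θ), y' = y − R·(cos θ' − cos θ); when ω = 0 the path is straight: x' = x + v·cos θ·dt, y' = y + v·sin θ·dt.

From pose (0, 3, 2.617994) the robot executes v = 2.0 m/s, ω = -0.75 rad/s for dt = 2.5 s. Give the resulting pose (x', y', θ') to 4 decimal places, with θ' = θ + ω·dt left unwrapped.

θ' = 2.6180 + -0.75·2.5 = 0.7430
R = v/ω = 2.0/-0.75 = -2.6667
x' = 0 + -2.6667·(sin 0.7430 − sin 2.6180) = -0.4707
y' = 3 − -2.6667·(cos 0.7430 − cos 2.6180) = 7.2733

(-0.4707, 7.2733, 0.7430)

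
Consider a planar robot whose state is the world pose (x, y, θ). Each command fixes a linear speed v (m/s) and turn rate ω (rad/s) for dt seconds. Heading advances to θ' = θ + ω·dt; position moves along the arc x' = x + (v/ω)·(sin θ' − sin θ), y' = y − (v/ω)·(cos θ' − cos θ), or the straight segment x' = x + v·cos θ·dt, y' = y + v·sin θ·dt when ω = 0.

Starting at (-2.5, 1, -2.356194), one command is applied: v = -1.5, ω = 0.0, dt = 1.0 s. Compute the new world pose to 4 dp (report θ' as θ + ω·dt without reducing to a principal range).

(-1.4393, 2.0607, -2.3562)

θ' = -2.3562 + 0.0·1.0 = -2.3562
ω = 0 → straight: x' = -2.5 + -1.5·cos(-2.3562)·1.0 = -1.4393
y' = 1 + -1.5·sin(-2.3562)·1.0 = 2.0607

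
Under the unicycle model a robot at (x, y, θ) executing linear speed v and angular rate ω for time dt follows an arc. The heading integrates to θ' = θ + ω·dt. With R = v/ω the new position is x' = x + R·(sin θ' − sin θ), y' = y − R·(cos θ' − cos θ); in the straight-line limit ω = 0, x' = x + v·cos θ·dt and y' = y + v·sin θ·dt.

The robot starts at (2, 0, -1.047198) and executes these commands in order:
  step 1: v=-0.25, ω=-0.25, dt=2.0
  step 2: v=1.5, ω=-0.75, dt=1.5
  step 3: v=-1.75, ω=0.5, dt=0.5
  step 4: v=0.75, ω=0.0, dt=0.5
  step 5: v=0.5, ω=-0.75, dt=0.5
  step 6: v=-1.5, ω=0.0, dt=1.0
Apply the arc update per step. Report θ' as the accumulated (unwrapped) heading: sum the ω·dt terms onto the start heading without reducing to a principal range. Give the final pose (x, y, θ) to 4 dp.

step 1: θ'=-1.5472 (R=1.0000) → pose (1.8663, 0.4764, -1.5472)
step 2: θ'=-2.6722 (R=-2.0000) → pose (0.7716, -1.3545, -2.6722)
step 3: θ'=-2.4222 (R=-3.5000) → pose (1.4946, -0.8657, -2.4222)
step 4: θ'=-2.4222 (straight) → pose (1.2125, -1.1128, -2.4222)
step 5: θ'=-2.7972 (R=-0.6667) → pose (0.9983, -1.2389, -2.7972)
step 6: θ'=-2.7972 (straight) → pose (2.4102, -0.7325, -2.7972)

(2.4102, -0.7325, -2.7972)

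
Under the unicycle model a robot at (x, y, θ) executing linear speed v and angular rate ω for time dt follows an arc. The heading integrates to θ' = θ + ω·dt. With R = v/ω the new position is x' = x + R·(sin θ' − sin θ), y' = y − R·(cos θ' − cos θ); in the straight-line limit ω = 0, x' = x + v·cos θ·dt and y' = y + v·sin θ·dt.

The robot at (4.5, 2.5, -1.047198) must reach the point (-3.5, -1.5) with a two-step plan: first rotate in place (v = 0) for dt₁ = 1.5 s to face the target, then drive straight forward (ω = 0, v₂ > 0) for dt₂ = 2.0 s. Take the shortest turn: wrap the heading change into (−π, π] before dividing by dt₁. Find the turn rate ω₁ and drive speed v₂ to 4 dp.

ω₁ = -1.0872, v₂ = 4.4721

heading to target = atan2(-1.5−2.5, -3.5−4.5) = -2.6779
Δθ = wrap(-2.6779 − -1.0472) = -1.6307; ω₁ = Δθ/dt₁ = -1.0872
distance = √((-3.5−4.5)² + (-1.5−2.5)²) = 8.9443; v₂ = distance/dt₂ = 4.4721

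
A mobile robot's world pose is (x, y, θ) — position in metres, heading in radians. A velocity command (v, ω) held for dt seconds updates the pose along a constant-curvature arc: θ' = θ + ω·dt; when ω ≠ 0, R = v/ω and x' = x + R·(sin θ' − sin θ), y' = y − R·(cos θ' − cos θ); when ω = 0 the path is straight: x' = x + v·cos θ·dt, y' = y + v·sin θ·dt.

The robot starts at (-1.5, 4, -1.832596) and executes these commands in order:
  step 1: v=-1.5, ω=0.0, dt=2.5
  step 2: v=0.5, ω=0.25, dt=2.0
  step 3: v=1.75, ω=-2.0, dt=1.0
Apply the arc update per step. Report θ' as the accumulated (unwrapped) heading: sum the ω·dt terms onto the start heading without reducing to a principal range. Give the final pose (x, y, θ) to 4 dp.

(-1.5575, 5.5671, -3.3326)

step 1: θ'=-1.8326 (straight) → pose (-0.5294, 7.6222, -1.8326)
step 2: θ'=-1.3326 (R=2.0000) → pose (-0.5411, 6.6327, -1.3326)
step 3: θ'=-3.3326 (R=-0.8750) → pose (-1.5575, 5.5671, -3.3326)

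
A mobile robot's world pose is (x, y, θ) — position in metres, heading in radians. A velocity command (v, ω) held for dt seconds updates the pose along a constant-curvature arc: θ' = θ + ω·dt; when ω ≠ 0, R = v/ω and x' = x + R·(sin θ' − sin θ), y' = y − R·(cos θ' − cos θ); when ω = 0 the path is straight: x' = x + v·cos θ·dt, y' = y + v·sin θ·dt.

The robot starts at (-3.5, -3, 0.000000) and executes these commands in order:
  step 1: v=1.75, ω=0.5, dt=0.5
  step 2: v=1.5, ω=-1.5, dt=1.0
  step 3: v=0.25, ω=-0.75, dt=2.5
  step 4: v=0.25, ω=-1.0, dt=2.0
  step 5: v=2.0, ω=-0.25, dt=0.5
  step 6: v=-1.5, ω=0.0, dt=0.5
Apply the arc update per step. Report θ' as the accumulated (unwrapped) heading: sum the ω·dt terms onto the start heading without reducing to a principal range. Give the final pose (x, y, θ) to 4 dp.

(-1.9086, -3.3885, -5.2500)

step 1: θ'=0.2500 (R=3.5000) → pose (-2.6341, -2.8912, 0.2500)
step 2: θ'=-1.2500 (R=-1.0000) → pose (-1.4377, -3.5448, -1.2500)
step 3: θ'=-3.1250 (R=-0.3333) → pose (-1.7485, -3.9832, -3.1250)
step 4: θ'=-5.1250 (R=-0.2500) → pose (-1.9817, -3.6330, -5.1250)
step 5: θ'=-5.2500 (R=-8.0000) → pose (-1.5245, -2.7443, -5.2500)
step 6: θ'=-5.2500 (straight) → pose (-1.9086, -3.3885, -5.2500)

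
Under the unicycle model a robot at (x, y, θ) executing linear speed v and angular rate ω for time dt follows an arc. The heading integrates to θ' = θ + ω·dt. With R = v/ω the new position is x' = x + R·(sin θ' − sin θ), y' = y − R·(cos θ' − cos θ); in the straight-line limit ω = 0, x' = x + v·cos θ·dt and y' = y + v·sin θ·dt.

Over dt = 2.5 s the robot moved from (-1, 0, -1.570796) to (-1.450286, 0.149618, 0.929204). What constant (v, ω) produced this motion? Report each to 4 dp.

Δθ = 0.929204 − -1.570796 = 2.500000
ω = Δθ/dt = 2.500000/2.5 = 1.0000
R = Δx/(sin θ' − sin θ) = -0.2500
v = R·ω = -0.2500·1.0000 = -0.2500

v = -0.2500, ω = 1.0000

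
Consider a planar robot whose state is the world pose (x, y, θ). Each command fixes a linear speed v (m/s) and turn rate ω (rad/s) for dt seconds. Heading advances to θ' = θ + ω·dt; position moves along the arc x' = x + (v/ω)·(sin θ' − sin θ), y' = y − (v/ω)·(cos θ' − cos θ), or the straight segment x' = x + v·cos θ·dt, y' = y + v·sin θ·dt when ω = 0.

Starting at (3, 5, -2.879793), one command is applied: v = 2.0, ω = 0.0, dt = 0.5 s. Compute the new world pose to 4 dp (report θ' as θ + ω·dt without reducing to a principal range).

(2.0341, 4.7412, -2.8798)

θ' = -2.8798 + 0.0·0.5 = -2.8798
ω = 0 → straight: x' = 3 + 2.0·cos(-2.8798)·0.5 = 2.0341
y' = 5 + 2.0·sin(-2.8798)·0.5 = 4.7412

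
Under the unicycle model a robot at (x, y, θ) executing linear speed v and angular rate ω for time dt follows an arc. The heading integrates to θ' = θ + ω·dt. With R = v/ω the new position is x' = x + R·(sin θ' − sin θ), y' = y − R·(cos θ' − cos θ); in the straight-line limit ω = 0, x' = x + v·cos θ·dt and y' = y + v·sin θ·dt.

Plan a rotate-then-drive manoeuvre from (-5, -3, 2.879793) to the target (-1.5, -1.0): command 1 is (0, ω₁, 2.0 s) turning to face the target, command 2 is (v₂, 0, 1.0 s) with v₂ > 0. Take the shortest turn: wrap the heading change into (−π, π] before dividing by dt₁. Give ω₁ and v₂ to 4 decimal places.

ω₁ = -1.1803, v₂ = 4.0311

heading to target = atan2(-1−-3, -1.5−-5) = 0.5191
Δθ = wrap(0.5191 − 2.8798) = -2.3606; ω₁ = Δθ/dt₁ = -1.1803
distance = √((-1.5−-5)² + (-1−-3)²) = 4.0311; v₂ = distance/dt₂ = 4.0311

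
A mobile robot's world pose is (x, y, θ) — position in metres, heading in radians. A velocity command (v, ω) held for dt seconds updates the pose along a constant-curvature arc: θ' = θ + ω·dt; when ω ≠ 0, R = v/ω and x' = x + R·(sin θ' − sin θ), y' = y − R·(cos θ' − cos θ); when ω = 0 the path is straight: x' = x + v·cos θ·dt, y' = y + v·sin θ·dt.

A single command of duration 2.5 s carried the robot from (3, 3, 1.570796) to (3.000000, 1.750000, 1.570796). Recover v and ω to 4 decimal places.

Δθ = 1.570796 − 1.570796 = 0.000000
ω = Δθ/dt = 0.000000/2.5 = 0.0000
ω = 0 → v = (Δx·cos θ + Δy·sin θ)/dt = -0.5000

v = -0.5000, ω = 0.0000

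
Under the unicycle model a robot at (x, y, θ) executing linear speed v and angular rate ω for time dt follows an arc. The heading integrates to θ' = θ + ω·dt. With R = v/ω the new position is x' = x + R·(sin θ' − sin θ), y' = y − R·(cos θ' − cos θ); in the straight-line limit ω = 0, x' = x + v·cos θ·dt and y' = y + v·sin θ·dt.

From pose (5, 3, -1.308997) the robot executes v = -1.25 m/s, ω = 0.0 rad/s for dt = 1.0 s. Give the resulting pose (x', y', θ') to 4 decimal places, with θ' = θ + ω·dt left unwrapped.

(4.6765, 4.2074, -1.3090)

θ' = -1.3090 + 0.0·1.0 = -1.3090
ω = 0 → straight: x' = 5 + -1.25·cos(-1.3090)·1.0 = 4.6765
y' = 3 + -1.25·sin(-1.3090)·1.0 = 4.2074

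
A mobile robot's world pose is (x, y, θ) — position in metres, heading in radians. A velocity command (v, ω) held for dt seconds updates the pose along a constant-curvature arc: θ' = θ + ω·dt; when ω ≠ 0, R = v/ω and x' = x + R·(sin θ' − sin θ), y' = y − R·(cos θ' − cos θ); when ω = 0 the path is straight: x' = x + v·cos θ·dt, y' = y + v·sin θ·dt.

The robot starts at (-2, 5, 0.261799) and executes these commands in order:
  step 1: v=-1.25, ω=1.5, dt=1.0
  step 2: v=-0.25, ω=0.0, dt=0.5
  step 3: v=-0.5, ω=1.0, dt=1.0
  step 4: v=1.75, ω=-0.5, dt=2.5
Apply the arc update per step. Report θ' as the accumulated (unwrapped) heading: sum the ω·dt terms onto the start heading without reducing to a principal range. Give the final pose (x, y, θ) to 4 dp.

(-4.4696, 7.0016, 1.5118)

step 1: θ'=1.7618 (R=-0.8333) → pose (-2.6025, 4.0369, 1.7618)
step 2: θ'=1.7618 (straight) → pose (-2.5788, 3.9141, 1.7618)
step 3: θ'=2.7618 (R=-0.5000) → pose (-2.2732, 3.5447, 2.7618)
step 4: θ'=1.5118 (R=-3.5000) → pose (-4.4696, 7.0016, 1.5118)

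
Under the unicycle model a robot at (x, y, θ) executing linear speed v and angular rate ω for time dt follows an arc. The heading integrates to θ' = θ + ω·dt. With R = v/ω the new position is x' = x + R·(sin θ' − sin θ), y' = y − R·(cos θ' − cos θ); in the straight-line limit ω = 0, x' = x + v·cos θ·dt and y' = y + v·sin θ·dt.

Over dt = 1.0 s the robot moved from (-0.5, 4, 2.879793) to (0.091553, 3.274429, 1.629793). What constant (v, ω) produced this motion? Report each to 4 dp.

v = -1.0000, ω = -1.2500

Δθ = 1.629793 − 2.879793 = -1.250000
ω = Δθ/dt = -1.250000/1.0 = -1.2500
R = −Δy/(cos θ' − cos θ) = 0.8000
v = R·ω = 0.8000·-1.2500 = -1.0000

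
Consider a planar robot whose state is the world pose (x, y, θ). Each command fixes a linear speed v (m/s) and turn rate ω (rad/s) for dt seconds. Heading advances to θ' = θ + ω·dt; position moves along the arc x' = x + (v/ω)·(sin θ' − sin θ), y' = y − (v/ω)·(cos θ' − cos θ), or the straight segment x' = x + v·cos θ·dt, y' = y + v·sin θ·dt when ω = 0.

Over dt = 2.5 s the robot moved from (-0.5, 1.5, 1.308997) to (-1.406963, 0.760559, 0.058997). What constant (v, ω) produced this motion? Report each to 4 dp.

Δθ = 0.058997 − 1.308997 = -1.250000
ω = Δθ/dt = -1.250000/2.5 = -0.5000
R = Δx/(sin θ' − sin θ) = 1.0000
v = R·ω = 1.0000·-0.5000 = -0.5000

v = -0.5000, ω = -0.5000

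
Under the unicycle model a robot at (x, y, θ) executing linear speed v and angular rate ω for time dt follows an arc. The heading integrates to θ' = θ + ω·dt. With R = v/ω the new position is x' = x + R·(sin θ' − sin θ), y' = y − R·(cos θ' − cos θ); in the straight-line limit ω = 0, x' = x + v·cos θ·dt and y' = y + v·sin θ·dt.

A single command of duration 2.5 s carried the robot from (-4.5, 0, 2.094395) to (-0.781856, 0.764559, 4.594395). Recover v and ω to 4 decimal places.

v = -2.0000, ω = 1.0000

Δθ = 4.594395 − 2.094395 = 2.500000
ω = Δθ/dt = 2.500000/2.5 = 1.0000
R = Δx/(sin θ' − sin θ) = -2.0000
v = R·ω = -2.0000·1.0000 = -2.0000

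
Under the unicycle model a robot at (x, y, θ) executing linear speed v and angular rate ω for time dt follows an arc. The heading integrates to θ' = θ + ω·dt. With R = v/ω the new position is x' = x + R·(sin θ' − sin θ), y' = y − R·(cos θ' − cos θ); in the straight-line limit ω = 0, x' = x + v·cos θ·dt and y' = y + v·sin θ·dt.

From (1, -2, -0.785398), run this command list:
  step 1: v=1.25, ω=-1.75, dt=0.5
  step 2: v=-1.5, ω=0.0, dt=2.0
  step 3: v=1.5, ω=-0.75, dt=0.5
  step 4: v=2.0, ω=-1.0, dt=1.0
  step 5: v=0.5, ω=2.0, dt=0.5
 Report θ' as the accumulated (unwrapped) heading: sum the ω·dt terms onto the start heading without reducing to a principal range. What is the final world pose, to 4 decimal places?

(-0.5022, -1.5274, -2.0354)

step 1: θ'=-1.6604 (R=-0.7143) → pose (1.2063, -2.5690, -1.6604)
step 2: θ'=-1.6604 (straight) → pose (1.4748, 0.4190, -1.6604)
step 3: θ'=-2.0354 (R=-2.0000) → pose (1.2708, -0.2982, -2.0354)
step 4: θ'=-3.0354 (R=-2.0000) → pose (-0.3052, -1.3908, -3.0354)
step 5: θ'=-2.0354 (R=0.2500) → pose (-0.5022, -1.5274, -2.0354)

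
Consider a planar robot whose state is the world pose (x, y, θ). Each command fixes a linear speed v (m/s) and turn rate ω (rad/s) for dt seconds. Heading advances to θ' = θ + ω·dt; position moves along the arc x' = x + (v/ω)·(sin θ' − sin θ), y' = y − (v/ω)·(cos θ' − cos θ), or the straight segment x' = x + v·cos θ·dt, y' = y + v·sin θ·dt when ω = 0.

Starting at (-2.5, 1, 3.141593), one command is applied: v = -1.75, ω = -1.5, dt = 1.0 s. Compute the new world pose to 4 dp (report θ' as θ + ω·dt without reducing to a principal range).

θ' = 3.1416 + -1.5·1.0 = 1.6416
R = v/ω = -1.75/-1.5 = 1.1667
x' = -2.5 + 1.1667·(sin 1.6416 − sin 3.1416) = -1.3363
y' = 1 − 1.1667·(cos 1.6416 − cos 3.1416) = -0.0841

(-1.3363, -0.0841, 1.6416)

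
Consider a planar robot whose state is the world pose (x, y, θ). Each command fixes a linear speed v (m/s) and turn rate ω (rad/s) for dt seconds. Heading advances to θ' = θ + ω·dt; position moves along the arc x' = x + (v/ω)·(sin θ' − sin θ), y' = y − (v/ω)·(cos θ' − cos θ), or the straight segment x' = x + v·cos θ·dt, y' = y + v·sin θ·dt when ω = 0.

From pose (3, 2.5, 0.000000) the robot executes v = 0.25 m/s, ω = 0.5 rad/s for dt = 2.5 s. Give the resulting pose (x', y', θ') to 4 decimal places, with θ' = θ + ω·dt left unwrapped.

θ' = 0.0000 + 0.5·2.5 = 1.2500
R = v/ω = 0.25/0.5 = 0.5000
x' = 3 + 0.5000·(sin 1.2500 − sin 0.0000) = 3.4745
y' = 2.5 − 0.5000·(cos 1.2500 − cos 0.0000) = 2.8423

(3.4745, 2.8423, 1.2500)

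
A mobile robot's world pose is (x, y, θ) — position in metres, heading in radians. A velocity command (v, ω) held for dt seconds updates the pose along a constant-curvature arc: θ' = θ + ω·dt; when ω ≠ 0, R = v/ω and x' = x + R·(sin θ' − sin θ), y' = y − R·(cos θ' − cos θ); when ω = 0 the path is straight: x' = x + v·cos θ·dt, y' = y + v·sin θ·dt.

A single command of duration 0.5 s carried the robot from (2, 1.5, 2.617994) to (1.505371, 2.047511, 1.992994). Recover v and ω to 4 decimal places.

Δθ = 1.992994 − 2.617994 = -0.625000
ω = Δθ/dt = -0.625000/0.5 = -1.2500
R = −Δy/(cos θ' − cos θ) = -1.2000
v = R·ω = -1.2000·-1.2500 = 1.5000

v = 1.5000, ω = -1.2500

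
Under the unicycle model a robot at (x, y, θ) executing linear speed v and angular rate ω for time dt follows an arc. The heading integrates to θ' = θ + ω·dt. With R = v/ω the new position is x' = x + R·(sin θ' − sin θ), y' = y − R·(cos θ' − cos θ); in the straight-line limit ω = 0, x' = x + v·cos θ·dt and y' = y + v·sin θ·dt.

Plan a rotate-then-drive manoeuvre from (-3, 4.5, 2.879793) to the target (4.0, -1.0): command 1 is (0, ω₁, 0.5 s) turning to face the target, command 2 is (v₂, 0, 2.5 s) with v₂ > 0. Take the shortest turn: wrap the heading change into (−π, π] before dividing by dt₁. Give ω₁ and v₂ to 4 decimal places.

heading to target = atan2(-1−4.5, 4−-3) = -0.6660
Δθ = wrap(-0.6660 − 2.8798) = 2.7374; ω₁ = Δθ/dt₁ = 5.4748
distance = √((4−-3)² + (-1−4.5)²) = 8.9022; v₂ = distance/dt₂ = 3.5609

ω₁ = 5.4748, v₂ = 3.5609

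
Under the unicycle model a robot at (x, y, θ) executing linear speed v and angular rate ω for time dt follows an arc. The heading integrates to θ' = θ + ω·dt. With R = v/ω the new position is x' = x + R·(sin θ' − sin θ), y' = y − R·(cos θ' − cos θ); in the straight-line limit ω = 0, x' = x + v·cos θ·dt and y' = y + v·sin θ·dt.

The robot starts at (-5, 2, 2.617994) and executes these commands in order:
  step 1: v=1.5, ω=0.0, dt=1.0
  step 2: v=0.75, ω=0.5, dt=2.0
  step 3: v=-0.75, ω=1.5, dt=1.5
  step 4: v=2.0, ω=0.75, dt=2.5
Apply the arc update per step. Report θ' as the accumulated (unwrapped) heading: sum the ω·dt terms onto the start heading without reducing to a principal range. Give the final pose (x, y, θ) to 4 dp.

(-4.0386, 5.8305, 7.7430)

step 1: θ'=2.6180 (straight) → pose (-6.2990, 2.7500, 2.6180)
step 2: θ'=3.6180 (R=1.5000) → pose (-7.7369, 2.7839, 3.6180)
step 3: θ'=5.8680 (R=-0.5000) → pose (-7.7645, 3.6858, 5.8680)
step 4: θ'=7.7430 (R=2.6667) → pose (-4.0386, 5.8305, 7.7430)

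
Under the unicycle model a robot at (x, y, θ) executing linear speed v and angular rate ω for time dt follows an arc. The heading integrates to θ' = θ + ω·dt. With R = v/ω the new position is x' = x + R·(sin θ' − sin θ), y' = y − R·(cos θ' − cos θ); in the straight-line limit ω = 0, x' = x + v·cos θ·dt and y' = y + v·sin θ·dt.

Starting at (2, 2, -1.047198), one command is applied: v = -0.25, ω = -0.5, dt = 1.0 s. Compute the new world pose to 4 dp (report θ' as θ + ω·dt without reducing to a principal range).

θ' = -1.0472 + -0.5·1.0 = -1.5472
R = v/ω = -0.25/-0.5 = 0.5000
x' = 2 + 0.5000·(sin -1.5472 − sin -1.0472) = 1.9332
y' = 2 − 0.5000·(cos -1.5472 − cos -1.0472) = 2.2382

(1.9332, 2.2382, -1.5472)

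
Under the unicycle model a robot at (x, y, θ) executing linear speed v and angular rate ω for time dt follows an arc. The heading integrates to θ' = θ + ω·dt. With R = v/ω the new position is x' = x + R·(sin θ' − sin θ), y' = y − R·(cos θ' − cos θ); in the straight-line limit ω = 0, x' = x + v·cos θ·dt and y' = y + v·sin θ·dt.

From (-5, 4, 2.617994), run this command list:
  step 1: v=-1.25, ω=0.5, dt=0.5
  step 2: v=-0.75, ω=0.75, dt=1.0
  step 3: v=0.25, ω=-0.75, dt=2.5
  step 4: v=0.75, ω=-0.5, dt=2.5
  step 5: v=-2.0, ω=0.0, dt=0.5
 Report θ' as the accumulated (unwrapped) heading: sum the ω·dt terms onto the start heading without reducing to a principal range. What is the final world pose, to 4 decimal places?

(-4.2910, 5.1764, 0.4930)

step 1: θ'=2.8680 (R=-2.5000) → pose (-4.4255, 3.7581, 2.8680)
step 2: θ'=3.6180 (R=-1.0000) → pose (-3.6967, 3.8322, 3.6180)
step 3: θ'=1.7430 (R=-0.3333) → pose (-4.1780, 4.0713, 1.7430)
step 4: θ'=0.4930 (R=-1.5000) → pose (-3.4101, 5.6497, 0.4930)
step 5: θ'=0.4930 (straight) → pose (-4.2910, 5.1764, 0.4930)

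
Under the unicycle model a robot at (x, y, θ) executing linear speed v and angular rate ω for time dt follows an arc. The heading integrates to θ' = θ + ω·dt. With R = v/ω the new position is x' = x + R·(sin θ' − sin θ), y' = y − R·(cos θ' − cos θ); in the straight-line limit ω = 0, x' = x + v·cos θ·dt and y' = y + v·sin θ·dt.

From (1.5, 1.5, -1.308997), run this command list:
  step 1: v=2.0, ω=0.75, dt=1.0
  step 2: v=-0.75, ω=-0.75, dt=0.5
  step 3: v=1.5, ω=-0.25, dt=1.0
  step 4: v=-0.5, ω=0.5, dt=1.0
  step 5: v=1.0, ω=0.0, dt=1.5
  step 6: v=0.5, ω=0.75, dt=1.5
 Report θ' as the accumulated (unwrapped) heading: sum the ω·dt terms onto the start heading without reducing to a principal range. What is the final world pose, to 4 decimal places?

step 1: θ'=-0.5590 (R=2.6667) → pose (2.6616, -0.0706, -0.5590)
step 2: θ'=-0.9340 (R=1.0000) → pose (2.3879, 0.1826, -0.9340)
step 3: θ'=-1.1840 (R=-6.0000) → pose (3.1206, -1.1218, -1.1840)
step 4: θ'=-0.6840 (R=-1.0000) → pose (2.8264, -0.7240, -0.6840)
step 5: θ'=-0.6840 (straight) → pose (3.9890, -1.6718, -0.6840)
step 6: θ'=0.4410 (R=0.6667) → pose (4.6948, -1.7580, 0.4410)

(4.6948, -1.7580, 0.4410)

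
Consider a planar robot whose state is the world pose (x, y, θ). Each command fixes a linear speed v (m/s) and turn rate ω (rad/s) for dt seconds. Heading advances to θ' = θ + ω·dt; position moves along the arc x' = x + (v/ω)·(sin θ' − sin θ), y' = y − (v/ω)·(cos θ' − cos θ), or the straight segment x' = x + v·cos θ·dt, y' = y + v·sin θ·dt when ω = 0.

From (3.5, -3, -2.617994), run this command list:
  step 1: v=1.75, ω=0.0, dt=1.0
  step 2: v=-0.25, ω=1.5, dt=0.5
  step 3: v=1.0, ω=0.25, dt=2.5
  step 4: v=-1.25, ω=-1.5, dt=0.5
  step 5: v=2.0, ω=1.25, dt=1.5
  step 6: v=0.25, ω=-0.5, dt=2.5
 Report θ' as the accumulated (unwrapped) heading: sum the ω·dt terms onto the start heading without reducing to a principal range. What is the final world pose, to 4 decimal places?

(3.8290, -8.2692, -1.3680)

step 1: θ'=-2.6180 (straight) → pose (1.9845, -3.8750, -2.6180)
step 2: θ'=-1.8680 (R=-0.1667) → pose (2.0605, -3.7795, -1.8680)
step 3: θ'=-1.2430 (R=4.0000) → pose (2.0981, -6.2387, -1.2430)
step 4: θ'=-1.9930 (R=0.8333) → pose (2.1269, -5.6289, -1.9930)
step 5: θ'=-0.1180 (R=1.6000) → pose (3.3981, -7.8734, -0.1180)
step 6: θ'=-1.3680 (R=-0.5000) → pose (3.8290, -8.2692, -1.3680)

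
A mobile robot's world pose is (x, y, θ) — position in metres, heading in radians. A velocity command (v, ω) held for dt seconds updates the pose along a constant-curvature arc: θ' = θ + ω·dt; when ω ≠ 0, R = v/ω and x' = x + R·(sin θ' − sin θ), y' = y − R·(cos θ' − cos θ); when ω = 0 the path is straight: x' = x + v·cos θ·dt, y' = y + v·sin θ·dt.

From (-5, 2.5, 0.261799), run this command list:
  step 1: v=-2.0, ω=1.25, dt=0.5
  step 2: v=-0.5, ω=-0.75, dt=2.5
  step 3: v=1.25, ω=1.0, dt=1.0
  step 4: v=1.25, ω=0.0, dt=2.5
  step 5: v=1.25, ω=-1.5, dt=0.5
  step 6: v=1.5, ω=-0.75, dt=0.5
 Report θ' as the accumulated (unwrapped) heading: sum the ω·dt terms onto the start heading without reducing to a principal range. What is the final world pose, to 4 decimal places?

step 1: θ'=0.8868 (R=-1.6000) → pose (-5.8260, 1.9656, 0.8868)
step 2: θ'=-0.9882 (R=0.6667) → pose (-6.8994, 2.0200, -0.9882)
step 3: θ'=0.0118 (R=1.2500) → pose (-5.8408, 1.4578, 0.0118)
step 4: θ'=0.0118 (straight) → pose (-2.7160, 1.4947, 0.0118)
step 5: θ'=-0.7382 (R=-0.8333) → pose (-2.1454, 1.2778, -0.7382)
step 6: θ'=-1.1132 (R=-2.0000) → pose (-1.6971, 0.6821, -1.1132)

(-1.6971, 0.6821, -1.1132)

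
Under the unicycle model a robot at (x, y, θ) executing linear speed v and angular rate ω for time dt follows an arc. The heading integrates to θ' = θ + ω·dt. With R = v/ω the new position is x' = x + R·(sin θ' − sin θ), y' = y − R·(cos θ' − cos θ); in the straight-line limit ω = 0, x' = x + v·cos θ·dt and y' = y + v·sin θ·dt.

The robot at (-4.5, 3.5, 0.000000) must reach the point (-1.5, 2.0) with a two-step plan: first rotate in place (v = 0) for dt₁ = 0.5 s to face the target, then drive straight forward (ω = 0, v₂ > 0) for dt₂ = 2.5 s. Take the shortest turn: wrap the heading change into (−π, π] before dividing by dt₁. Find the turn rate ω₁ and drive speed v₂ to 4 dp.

ω₁ = -0.9273, v₂ = 1.3416

heading to target = atan2(2−3.5, -1.5−-4.5) = -0.4636
Δθ = wrap(-0.4636 − 0.0000) = -0.4636; ω₁ = Δθ/dt₁ = -0.9273
distance = √((-1.5−-4.5)² + (2−3.5)²) = 3.3541; v₂ = distance/dt₂ = 1.3416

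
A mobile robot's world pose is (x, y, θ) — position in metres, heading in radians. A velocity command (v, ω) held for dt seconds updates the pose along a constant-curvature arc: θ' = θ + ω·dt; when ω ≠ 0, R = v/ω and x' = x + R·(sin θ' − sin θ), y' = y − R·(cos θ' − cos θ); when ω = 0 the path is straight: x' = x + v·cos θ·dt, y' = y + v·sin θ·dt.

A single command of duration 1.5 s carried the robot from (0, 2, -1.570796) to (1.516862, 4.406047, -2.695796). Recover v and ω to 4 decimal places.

v = -2.0000, ω = -0.7500

Δθ = -2.695796 − -1.570796 = -1.125000
ω = Δθ/dt = -1.125000/1.5 = -0.7500
R = −Δy/(cos θ' − cos θ) = 2.6667
v = R·ω = 2.6667·-0.7500 = -2.0000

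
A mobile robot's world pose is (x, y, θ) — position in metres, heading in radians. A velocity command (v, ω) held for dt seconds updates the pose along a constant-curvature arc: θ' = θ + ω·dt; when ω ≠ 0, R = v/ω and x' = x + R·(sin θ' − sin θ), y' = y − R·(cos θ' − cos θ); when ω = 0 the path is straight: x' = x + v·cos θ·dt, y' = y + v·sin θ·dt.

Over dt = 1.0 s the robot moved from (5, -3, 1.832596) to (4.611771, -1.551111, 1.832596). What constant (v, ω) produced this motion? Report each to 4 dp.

Δθ = 1.832596 − 1.832596 = 0.000000
ω = Δθ/dt = 0.000000/1.0 = 0.0000
ω = 0 → v = (Δx·cos θ + Δy·sin θ)/dt = 1.5000

v = 1.5000, ω = 0.0000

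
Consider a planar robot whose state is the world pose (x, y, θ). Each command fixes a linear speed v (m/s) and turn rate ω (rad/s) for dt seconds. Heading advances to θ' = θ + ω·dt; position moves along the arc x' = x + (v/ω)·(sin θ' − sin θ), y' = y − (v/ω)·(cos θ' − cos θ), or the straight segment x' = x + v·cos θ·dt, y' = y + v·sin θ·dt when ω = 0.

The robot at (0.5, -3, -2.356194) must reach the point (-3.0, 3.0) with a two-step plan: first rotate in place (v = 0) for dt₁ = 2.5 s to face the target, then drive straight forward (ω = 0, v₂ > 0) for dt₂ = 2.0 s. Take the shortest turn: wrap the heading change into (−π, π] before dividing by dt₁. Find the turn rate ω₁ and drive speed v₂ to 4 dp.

ω₁ = -0.7312, v₂ = 3.4731

heading to target = atan2(3−-3, -3−0.5) = 2.0989
Δθ = wrap(2.0989 − -2.3562) = -1.8281; ω₁ = Δθ/dt₁ = -0.7312
distance = √((-3−0.5)² + (3−-3)²) = 6.9462; v₂ = distance/dt₂ = 3.4731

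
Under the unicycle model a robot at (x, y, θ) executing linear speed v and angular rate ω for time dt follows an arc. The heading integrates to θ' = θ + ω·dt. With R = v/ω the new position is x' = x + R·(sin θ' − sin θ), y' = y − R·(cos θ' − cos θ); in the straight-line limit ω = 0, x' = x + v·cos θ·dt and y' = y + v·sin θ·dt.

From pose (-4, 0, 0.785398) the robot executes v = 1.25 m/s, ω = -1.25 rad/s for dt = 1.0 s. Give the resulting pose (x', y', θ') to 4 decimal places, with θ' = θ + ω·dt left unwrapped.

(-2.8448, 0.1869, -0.4646)

θ' = 0.7854 + -1.25·1.0 = -0.4646
R = v/ω = 1.25/-1.25 = -1.0000
x' = -4 + -1.0000·(sin -0.4646 − sin 0.7854) = -2.8448
y' = 0 − -1.0000·(cos -0.4646 − cos 0.7854) = 0.1869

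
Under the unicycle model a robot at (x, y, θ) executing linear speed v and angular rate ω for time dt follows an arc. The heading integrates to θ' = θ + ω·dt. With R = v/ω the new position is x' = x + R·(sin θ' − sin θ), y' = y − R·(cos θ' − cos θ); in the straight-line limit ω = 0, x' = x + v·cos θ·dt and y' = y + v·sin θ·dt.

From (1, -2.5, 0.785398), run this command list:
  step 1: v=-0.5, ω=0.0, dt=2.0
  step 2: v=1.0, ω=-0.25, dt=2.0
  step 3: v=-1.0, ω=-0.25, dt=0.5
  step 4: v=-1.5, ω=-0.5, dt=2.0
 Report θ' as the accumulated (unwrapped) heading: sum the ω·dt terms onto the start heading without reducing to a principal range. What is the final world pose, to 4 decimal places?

step 1: θ'=0.7854 (straight) → pose (0.2929, -3.2071, 0.7854)
step 2: θ'=0.2854 (R=-4.0000) → pose (1.9952, -2.1973, 0.2854)
step 3: θ'=0.1604 (R=4.0000) → pose (1.5078, -2.3078, 0.1604)
step 4: θ'=-0.8396 (R=3.0000) → pose (-1.2044, -1.3496, -0.8396)

(-1.2044, -1.3496, -0.8396)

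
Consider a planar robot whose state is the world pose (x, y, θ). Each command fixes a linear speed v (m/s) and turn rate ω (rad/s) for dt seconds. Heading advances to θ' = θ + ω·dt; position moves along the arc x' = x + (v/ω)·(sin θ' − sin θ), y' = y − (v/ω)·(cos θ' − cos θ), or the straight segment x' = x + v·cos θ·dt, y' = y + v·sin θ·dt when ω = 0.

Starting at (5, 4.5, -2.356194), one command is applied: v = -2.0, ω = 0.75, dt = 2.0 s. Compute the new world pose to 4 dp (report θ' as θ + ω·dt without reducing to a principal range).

(5.1287, 8.1331, -0.8562)

θ' = -2.3562 + 0.75·2.0 = -0.8562
R = v/ω = -2.0/0.75 = -2.6667
x' = 5 + -2.6667·(sin -0.8562 − sin -2.3562) = 5.1287
y' = 4.5 − -2.6667·(cos -0.8562 − cos -2.3562) = 8.1331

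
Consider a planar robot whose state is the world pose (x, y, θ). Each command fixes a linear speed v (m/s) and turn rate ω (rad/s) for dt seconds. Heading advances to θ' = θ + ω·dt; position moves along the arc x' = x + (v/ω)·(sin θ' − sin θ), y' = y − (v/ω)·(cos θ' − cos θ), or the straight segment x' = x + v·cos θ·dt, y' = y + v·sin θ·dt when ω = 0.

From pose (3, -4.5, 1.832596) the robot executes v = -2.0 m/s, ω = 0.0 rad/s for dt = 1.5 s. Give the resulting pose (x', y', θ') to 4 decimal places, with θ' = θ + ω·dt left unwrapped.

θ' = 1.8326 + 0.0·1.5 = 1.8326
ω = 0 → straight: x' = 3 + -2.0·cos(1.8326)·1.5 = 3.7765
y' = -4.5 + -2.0·sin(1.8326)·1.5 = -7.3978

(3.7765, -7.3978, 1.8326)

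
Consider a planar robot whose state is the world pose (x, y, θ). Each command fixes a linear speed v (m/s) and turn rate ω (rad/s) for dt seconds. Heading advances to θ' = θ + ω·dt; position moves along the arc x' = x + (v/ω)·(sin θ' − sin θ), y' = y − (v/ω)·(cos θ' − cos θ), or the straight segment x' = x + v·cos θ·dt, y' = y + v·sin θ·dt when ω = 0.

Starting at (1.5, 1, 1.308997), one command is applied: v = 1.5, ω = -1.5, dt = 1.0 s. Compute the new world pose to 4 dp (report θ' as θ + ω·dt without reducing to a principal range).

(2.6558, 1.7230, -0.1910)

θ' = 1.3090 + -1.5·1.0 = -0.1910
R = v/ω = 1.5/-1.5 = -1.0000
x' = 1.5 + -1.0000·(sin -0.1910 − sin 1.3090) = 2.6558
y' = 1 − -1.0000·(cos -0.1910 − cos 1.3090) = 1.7230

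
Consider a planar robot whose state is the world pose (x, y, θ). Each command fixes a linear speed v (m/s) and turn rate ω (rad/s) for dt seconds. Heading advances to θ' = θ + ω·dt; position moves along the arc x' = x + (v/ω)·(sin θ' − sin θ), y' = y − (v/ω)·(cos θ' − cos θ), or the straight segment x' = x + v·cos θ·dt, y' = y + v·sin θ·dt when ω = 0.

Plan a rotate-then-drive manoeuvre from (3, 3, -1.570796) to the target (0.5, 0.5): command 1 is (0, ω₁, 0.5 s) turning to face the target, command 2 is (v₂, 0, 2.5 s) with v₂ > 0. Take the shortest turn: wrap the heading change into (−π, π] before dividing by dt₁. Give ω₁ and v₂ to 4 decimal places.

ω₁ = -1.5708, v₂ = 1.4142

heading to target = atan2(0.5−3, 0.5−3) = -2.3562
Δθ = wrap(-2.3562 − -1.5708) = -0.7854; ω₁ = Δθ/dt₁ = -1.5708
distance = √((0.5−3)² + (0.5−3)²) = 3.5355; v₂ = distance/dt₂ = 1.4142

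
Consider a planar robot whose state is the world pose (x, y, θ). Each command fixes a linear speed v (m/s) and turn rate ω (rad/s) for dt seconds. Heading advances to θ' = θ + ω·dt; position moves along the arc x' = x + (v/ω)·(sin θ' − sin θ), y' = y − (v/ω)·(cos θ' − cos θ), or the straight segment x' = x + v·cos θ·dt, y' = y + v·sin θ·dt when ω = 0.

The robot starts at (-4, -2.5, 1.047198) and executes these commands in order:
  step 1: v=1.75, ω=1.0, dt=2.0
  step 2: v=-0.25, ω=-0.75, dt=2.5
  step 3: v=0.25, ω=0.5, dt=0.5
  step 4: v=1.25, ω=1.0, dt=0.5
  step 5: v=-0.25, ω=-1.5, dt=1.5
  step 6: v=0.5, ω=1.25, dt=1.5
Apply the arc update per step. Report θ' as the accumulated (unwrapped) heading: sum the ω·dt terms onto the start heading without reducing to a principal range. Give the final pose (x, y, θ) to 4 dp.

step 1: θ'=3.0472 (R=1.7500) → pose (-5.3506, 0.1172, 3.0472)
step 2: θ'=1.1722 (R=0.3333) → pose (-5.0748, -0.3440, 1.1722)
step 3: θ'=1.4222 (R=0.5000) → pose (-5.0411, -0.2240, 1.4222)
step 4: θ'=1.9222 (R=1.2500) → pose (-5.1037, 0.3914, 1.9222)
step 5: θ'=-0.3278 (R=0.1667) → pose (-5.3139, 0.1762, -0.3278)
step 6: θ'=1.5472 (R=0.4000) → pose (-4.7852, 0.5455, 1.5472)

(-4.7852, 0.5455, 1.5472)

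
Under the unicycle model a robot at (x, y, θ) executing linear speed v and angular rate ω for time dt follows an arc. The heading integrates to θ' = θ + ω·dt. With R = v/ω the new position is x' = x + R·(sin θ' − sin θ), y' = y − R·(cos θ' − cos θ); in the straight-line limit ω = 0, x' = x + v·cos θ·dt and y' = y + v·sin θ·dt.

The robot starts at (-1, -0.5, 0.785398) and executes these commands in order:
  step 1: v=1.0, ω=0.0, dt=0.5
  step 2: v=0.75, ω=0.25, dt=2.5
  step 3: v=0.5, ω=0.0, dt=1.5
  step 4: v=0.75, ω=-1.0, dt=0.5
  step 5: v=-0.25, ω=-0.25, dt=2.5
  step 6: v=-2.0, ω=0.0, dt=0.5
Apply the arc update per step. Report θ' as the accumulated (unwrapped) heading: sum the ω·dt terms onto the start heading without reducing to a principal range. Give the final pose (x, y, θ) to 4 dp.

step 1: θ'=0.7854 (straight) → pose (-0.6464, -0.1464, 0.7854)
step 2: θ'=1.4104 (R=3.0000) → pose (0.1937, 1.4957, 1.4104)
step 3: θ'=1.4104 (straight) → pose (0.3135, 2.2361, 1.4104)
step 4: θ'=0.9104 (R=-0.7500) → pose (0.4616, 2.5764, 0.9104)
step 5: θ'=0.2854 (R=1.0000) → pose (-0.0466, 2.2303, 0.2854)
step 6: θ'=0.2854 (straight) → pose (-1.0062, 1.9487, 0.2854)

(-1.0062, 1.9487, 0.2854)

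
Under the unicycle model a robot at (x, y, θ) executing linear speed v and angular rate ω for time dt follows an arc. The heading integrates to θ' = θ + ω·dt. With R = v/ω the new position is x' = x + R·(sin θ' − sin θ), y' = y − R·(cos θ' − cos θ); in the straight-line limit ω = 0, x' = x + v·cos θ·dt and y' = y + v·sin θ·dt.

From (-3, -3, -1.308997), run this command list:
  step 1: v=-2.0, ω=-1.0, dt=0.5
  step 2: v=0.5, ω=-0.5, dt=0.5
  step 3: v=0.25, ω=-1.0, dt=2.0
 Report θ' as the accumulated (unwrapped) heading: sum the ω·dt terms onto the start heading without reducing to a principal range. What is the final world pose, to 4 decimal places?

step 1: θ'=-1.8090 (R=2.0000) → pose (-3.0117, -2.0105, -1.8090)
step 2: θ'=-2.0590 (R=-1.0000) → pose (-3.1003, -2.2435, -2.0590)
step 3: θ'=-4.0590 (R=-0.2500) → pose (-3.5196, -2.2782, -4.0590)

(-3.5196, -2.2782, -4.0590)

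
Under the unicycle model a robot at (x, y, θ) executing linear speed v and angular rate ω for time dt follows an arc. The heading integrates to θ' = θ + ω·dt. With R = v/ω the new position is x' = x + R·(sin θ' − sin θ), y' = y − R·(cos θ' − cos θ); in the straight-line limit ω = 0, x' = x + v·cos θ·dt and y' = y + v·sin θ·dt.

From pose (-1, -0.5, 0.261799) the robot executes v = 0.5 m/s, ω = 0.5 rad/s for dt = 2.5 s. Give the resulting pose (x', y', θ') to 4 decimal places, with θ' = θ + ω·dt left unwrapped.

(-0.2606, 0.4070, 1.5118)

θ' = 0.2618 + 0.5·2.5 = 1.5118
R = v/ω = 0.5/0.5 = 1.0000
x' = -1 + 1.0000·(sin 1.5118 − sin 0.2618) = -0.2606
y' = -0.5 − 1.0000·(cos 1.5118 − cos 0.2618) = 0.4070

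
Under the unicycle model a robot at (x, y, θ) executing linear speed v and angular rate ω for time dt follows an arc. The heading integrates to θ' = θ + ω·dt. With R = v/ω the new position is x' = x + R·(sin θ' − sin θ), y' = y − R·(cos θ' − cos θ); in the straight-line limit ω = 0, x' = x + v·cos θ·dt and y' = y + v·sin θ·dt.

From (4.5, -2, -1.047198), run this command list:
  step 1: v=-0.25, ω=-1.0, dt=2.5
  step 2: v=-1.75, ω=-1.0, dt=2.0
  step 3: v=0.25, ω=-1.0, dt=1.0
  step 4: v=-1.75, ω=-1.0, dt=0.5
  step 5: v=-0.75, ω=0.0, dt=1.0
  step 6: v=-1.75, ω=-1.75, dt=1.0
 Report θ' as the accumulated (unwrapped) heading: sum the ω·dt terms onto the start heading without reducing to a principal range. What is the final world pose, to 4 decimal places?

(4.3416, -2.0182, -8.7972)

step 1: θ'=-3.5472 (R=0.2500) → pose (4.8152, -1.6453, -3.5472)
step 2: θ'=-5.5472 (R=1.7500) → pose (5.2995, -4.5503, -5.5472)
step 3: θ'=-6.5472 (R=-0.2500) → pose (5.5325, -4.4943, -6.5472)
step 4: θ'=-7.0472 (R=1.7500) → pose (4.7785, -4.0685, -7.0472)
step 5: θ'=-7.0472 (straight) → pose (4.2370, -3.5497, -7.0472)
step 6: θ'=-8.7972 (R=1.0000) → pose (4.3416, -2.0182, -8.7972)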